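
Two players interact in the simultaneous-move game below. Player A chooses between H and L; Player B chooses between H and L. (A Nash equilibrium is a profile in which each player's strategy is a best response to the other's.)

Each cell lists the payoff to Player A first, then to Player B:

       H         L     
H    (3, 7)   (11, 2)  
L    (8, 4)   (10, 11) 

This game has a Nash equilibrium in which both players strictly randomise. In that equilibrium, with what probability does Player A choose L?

Let r be the probability that Player A plays H. In a completely mixed equilibrium, Player B must be indifferent between H and L.
Player B's expected payoff from H is 7r + 4(1−r); from L it is 2r + 11(1−r).
Setting these equal: 3r + 4 = −9r + 11, so r = 7/12.
Therefore Player A plays L with probability 1 − 7/12 = 5/12.

5/12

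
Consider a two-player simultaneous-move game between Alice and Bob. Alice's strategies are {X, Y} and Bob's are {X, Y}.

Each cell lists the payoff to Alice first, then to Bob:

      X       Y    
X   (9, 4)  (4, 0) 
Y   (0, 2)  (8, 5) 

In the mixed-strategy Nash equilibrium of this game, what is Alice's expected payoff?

First find y, the probability Bob plays X, from Alice's indifference between X and Y: 9y + 4(1−y) = 8(1−y), giving y = 4/13.
Since Alice is indifferent in equilibrium, Alice's expected payoff equals the payoff from either row against (4/13, 9/13). Using X: 9(4/13) + 4(9/13) = 72/13.

72/13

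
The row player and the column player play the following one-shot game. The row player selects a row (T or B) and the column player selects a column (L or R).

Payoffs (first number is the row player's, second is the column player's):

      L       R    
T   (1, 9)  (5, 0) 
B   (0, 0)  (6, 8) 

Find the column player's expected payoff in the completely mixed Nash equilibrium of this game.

First find p, the probability the row player plays T, from the column player's indifference between L and R: 9p = 8(1−p), giving p = 8/17.
Since the column player is indifferent in equilibrium, the column player's expected payoff equals the payoff from either column against (8/17, 9/17). Using L: 9(8/17) = 72/17.

72/17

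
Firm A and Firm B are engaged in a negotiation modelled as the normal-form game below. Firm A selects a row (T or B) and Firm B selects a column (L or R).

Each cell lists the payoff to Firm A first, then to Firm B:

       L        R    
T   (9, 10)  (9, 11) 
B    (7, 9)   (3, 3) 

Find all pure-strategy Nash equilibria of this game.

(T, R)

(T, L): Firm B prefers R (11 > 10) — not an equilibrium.
(T, R): Firm A gets 9 ≥ 3 from B, and Firm B gets 11 ≥ 10 from L — Nash equilibrium.
(B, L): Firm A prefers T (9 > 7) — not an equilibrium.
(B, R): Firm A prefers T (9 > 3); Firm B prefers L (9 > 3) — not an equilibrium.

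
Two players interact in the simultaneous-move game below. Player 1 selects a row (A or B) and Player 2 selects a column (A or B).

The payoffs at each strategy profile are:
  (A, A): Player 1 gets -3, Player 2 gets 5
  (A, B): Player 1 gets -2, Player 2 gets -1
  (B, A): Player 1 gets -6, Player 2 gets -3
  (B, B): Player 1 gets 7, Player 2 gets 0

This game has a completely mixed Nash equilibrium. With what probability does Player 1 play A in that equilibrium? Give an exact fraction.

1/3

Let p be the probability that Player 1 plays A. In a completely mixed equilibrium, Player 2 must be indifferent between A and B.
Player 2's expected payoff from A is 5p − 3(1−p); from B it is −p.
Setting these equal: 8p − 3 = −p, so p = 1/3.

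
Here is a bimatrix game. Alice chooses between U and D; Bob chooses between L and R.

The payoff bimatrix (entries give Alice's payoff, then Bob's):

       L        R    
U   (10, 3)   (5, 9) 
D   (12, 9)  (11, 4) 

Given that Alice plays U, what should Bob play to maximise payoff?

Against U, Bob earns 3 from L and 9 from R.
So R is the best response.

R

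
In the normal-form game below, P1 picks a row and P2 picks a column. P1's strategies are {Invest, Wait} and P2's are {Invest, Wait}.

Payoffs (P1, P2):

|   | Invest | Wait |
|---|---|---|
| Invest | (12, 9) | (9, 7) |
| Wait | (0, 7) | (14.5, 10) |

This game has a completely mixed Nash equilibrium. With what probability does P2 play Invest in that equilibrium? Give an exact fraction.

Let c be the probability that P2 plays Invest. In a completely mixed equilibrium, P1 must be indifferent between Invest and Wait.
P1's expected payoff from Invest is 12c + 9(1−c); from Wait it is 14.5(1−c).
Setting these equal: 3c + 9 = −14.5c + 14.5, so c = 11/35.

11/35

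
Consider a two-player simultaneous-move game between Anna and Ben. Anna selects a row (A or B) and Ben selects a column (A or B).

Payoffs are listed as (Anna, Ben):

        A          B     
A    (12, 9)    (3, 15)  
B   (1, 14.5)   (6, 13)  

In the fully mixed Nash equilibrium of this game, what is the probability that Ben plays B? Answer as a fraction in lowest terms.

Let q be the probability that Ben plays A. In a completely mixed equilibrium, Anna must be indifferent between A and B.
Anna's expected payoff from A is 12q + 3(1−q); from B it is q + 6(1−q).
Setting these equal: 9q + 3 = −5q + 6, so q = 3/14.
Therefore Ben plays B with probability 1 − 3/14 = 11/14.

11/14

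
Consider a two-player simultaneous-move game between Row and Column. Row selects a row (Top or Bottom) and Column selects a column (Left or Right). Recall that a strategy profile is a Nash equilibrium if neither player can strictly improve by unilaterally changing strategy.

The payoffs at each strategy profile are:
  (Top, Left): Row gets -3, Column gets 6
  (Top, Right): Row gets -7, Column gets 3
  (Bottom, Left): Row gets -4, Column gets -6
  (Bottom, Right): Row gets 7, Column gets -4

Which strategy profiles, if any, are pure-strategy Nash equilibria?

(Top, Left): Row gets -3 ≥ -4 from Bottom, and Column gets 6 ≥ 3 from Right — Nash equilibrium.
(Top, Right): Row prefers Bottom (7 > -7); Column prefers Left (6 > 3) — not an equilibrium.
(Bottom, Left): Row prefers Top (-3 > -4); Column prefers Right (-4 > -6) — not an equilibrium.
(Bottom, Right): Row gets 7 ≥ -7 from Top, and Column gets -4 ≥ -6 from Left — Nash equilibrium.

(Top, Left) and (Bottom, Right)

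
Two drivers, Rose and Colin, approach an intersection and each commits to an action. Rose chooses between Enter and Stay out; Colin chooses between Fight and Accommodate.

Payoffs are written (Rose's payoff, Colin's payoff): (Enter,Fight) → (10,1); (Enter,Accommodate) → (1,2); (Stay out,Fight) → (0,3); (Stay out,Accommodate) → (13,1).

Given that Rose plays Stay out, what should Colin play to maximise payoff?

Against Stay out, Colin earns 3 from Fight and 1 from Accommodate.
So Fight is the best response.

Fight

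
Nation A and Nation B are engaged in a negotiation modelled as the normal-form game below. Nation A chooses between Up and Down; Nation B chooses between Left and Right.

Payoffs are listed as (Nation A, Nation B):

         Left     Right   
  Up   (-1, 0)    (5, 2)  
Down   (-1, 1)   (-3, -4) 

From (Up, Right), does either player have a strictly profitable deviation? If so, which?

Neither

Nation A at (Up, Right) earns 5; deviating to Down yields -3 — not better.
Nation B earns 2; deviating to Left yields 0 — not better.
Neither player can strictly improve; the profile is a Nash equilibrium.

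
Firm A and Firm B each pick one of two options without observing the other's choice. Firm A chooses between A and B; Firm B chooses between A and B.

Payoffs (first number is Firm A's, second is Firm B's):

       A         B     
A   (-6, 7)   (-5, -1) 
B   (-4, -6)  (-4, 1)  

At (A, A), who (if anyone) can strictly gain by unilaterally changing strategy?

Firm A

Firm A at (A, A) earns -6; deviating to B yields -4 — a strict improvement.
Firm B earns 7; deviating to B yields -1 — not better.
Only Firm A has a strictly profitable deviation.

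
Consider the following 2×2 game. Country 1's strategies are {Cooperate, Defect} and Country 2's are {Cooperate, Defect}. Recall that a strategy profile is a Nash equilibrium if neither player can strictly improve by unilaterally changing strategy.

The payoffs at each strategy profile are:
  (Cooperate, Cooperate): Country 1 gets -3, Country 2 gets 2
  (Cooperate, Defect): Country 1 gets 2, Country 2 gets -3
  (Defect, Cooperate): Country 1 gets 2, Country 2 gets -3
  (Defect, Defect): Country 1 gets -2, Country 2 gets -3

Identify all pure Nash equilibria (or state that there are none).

(Defect, Cooperate)

(Cooperate, Cooperate): Country 1 prefers Defect (2 > -3) — not an equilibrium.
(Cooperate, Defect): Country 2 prefers Cooperate (2 > -3) — not an equilibrium.
(Defect, Cooperate): Country 1 gets 2 ≥ -3 from Cooperate, and Country 2 gets -3 ≥ -3 from Defect — Nash equilibrium.
(Defect, Defect): Country 1 prefers Cooperate (2 > -2) — not an equilibrium.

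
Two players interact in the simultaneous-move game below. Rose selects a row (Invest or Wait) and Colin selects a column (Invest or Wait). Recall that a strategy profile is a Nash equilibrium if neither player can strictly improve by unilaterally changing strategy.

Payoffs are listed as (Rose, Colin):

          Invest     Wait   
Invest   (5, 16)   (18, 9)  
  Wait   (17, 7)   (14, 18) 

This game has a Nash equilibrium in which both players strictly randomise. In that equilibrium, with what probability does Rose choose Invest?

11/18

Let p be the probability that Rose plays Invest. In a completely mixed equilibrium, Colin must be indifferent between Invest and Wait.
Colin's expected payoff from Invest is 16p + 7(1−p); from Wait it is 9p + 18(1−p).
Setting these equal: 9p + 7 = −9p + 18, so p = 11/18.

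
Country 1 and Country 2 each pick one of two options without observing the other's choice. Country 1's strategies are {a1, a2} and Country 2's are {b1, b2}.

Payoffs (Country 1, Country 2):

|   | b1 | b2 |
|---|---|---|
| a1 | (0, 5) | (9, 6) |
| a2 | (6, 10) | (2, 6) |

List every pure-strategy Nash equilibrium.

(a1, b2) and (a2, b1)

(a1, b1): Country 1 prefers a2 (6 > 0); Country 2 prefers b2 (6 > 5) — not an equilibrium.
(a1, b2): Country 1 gets 9 ≥ 2 from a2, and Country 2 gets 6 ≥ 5 from b1 — Nash equilibrium.
(a2, b1): Country 1 gets 6 ≥ 0 from a1, and Country 2 gets 10 ≥ 6 from b2 — Nash equilibrium.
(a2, b2): Country 1 prefers a1 (9 > 2); Country 2 prefers b1 (10 > 6) — not an equilibrium.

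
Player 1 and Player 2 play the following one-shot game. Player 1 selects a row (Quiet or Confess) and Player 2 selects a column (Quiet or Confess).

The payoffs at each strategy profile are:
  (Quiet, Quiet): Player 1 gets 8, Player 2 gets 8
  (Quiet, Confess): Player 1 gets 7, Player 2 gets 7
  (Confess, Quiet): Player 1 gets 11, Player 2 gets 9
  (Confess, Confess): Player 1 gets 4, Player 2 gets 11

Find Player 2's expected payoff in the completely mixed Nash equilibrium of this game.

First find x, the probability Player 1 plays Quiet, from Player 2's indifference between Quiet and Confess: 8x + 9(1−x) = 7x + 11(1−x), giving x = 2/3.
Since Player 2 is indifferent in equilibrium, Player 2's expected payoff equals the payoff from either column against (2/3, 1/3). Using Quiet: 8(2/3) + 9(1/3) = 25/3.

25/3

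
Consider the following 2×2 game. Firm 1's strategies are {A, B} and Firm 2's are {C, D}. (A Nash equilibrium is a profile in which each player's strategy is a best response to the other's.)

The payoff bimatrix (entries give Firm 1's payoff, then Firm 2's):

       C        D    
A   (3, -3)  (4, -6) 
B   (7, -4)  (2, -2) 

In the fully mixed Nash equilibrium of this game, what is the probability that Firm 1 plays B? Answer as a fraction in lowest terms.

3/5

Let x be the probability that Firm 1 plays A. In a completely mixed equilibrium, Firm 2 must be indifferent between C and D.
Firm 2's expected payoff from C is −3x − 4(1−x); from D it is −6x − 2(1−x).
Setting these equal: x − 4 = −4x − 2, so x = 2/5.
Therefore Firm 1 plays B with probability 1 − 2/5 = 3/5.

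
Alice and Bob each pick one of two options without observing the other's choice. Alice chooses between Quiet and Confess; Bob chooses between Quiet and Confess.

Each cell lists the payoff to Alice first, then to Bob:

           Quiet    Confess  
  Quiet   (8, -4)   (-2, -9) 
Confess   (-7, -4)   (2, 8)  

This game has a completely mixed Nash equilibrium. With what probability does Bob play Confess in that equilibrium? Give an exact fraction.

15/19

Let q be the probability that Bob plays Quiet. In a completely mixed equilibrium, Alice must be indifferent between Quiet and Confess.
Alice's expected payoff from Quiet is 8q − 2(1−q); from Confess it is −7q + 2(1−q).
Setting these equal: 10q − 2 = −9q + 2, so q = 4/19.
Therefore Bob plays Confess with probability 1 − 4/19 = 15/19.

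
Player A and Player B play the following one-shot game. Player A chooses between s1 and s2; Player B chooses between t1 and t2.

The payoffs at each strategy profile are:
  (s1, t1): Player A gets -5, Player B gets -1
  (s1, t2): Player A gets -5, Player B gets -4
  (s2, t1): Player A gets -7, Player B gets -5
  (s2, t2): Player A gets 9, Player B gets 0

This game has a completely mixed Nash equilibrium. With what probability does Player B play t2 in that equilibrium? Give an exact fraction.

Let y be the probability that Player B plays t1. In a completely mixed equilibrium, Player A must be indifferent between s1 and s2.
Player A's expected payoff from s1 is −5y − 5(1−y); from s2 it is −7y + 9(1−y).
Setting these equal: -5 = −16y + 9, so y = 7/8.
Therefore Player B plays t2 with probability 1 − 7/8 = 1/8.

1/8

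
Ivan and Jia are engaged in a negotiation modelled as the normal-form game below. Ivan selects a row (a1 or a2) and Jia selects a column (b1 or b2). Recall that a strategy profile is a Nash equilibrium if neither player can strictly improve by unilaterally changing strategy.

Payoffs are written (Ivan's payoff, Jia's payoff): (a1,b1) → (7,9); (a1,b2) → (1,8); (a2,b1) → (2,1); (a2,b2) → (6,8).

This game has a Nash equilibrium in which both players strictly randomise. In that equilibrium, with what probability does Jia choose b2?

1/2

Let q be the probability that Jia plays b1. In a completely mixed equilibrium, Ivan must be indifferent between a1 and a2.
Ivan's expected payoff from a1 is 7q + (1−q); from a2 it is 2q + 6(1−q).
Setting these equal: 6q + 1 = −4q + 6, so q = 1/2.
Therefore Jia plays b2 with probability 1 − 1/2 = 1/2.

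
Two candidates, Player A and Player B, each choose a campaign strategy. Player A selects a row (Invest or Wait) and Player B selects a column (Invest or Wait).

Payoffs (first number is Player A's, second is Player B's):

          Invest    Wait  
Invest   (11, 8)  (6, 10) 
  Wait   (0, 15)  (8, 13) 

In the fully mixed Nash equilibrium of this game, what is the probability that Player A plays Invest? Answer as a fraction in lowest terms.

Let r be the probability that Player A plays Invest. In a completely mixed equilibrium, Player B must be indifferent between Invest and Wait.
Player B's expected payoff from Invest is 8r + 15(1−r); from Wait it is 10r + 13(1−r).
Setting these equal: −7r + 15 = −3r + 13, so r = 1/2.

1/2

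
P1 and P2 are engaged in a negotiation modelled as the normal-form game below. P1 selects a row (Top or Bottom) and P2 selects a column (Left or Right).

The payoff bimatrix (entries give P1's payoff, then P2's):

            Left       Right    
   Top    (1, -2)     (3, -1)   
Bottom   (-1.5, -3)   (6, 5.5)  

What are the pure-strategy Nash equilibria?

(Top, Left): P2 prefers Right (-1 > -2) — not an equilibrium.
(Top, Right): P1 prefers Bottom (6 > 3) — not an equilibrium.
(Bottom, Left): P1 prefers Top (1 > -1.5); P2 prefers Right (5.5 > -3) — not an equilibrium.
(Bottom, Right): P1 gets 6 ≥ 3 from Top, and P2 gets 5.5 ≥ -3 from Left — Nash equilibrium.

(Bottom, Right)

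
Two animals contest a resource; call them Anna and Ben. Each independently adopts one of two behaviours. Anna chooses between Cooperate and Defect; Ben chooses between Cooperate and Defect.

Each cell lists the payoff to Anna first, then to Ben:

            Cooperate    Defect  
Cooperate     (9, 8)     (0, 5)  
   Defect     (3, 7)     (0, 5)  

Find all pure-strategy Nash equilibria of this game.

(Cooperate, Cooperate)

(Cooperate, Cooperate): Anna gets 9 ≥ 3 from Defect, and Ben gets 8 ≥ 5 from Defect — Nash equilibrium.
(Cooperate, Defect): Ben prefers Cooperate (8 > 5) — not an equilibrium.
(Defect, Cooperate): Anna prefers Cooperate (9 > 3) — not an equilibrium.
(Defect, Defect): Ben prefers Cooperate (7 > 5) — not an equilibrium.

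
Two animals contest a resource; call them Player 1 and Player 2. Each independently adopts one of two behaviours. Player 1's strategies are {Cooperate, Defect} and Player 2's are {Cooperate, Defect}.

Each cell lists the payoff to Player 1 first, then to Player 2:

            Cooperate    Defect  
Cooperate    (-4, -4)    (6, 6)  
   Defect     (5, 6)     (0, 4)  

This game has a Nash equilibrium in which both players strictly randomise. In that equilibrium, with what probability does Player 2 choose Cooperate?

Let y be the probability that Player 2 plays Cooperate. In a completely mixed equilibrium, Player 1 must be indifferent between Cooperate and Defect.
Player 1's expected payoff from Cooperate is −4y + 6(1−y); from Defect it is 5y.
Setting these equal: −10y + 6 = 5y, so y = 2/5.

2/5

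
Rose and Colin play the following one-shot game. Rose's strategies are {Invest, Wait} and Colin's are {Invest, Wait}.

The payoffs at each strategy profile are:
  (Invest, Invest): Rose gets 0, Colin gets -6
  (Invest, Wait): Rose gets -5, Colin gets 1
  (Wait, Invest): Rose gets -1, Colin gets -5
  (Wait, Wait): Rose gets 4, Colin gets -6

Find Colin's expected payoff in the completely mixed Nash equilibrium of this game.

-41/8

First find x, the probability Rose plays Invest, from Colin's indifference between Invest and Wait: −6x − 5(1−x) = x − 6(1−x), giving x = 1/8.
Since Colin is indifferent in equilibrium, Colin's expected payoff equals the payoff from either column against (1/8, 7/8). Using Invest: −6(1/8) − 5(7/8) = -41/8.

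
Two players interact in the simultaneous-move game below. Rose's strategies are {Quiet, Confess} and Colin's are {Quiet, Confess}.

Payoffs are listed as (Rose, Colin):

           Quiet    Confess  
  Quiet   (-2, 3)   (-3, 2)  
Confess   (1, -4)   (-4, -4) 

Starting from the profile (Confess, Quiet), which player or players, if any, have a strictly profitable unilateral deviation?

Neither

Rose at (Confess, Quiet) earns 1; deviating to Quiet yields -2 — not better.
Colin earns -4; deviating to Confess yields -4 — not better.
Neither player can strictly improve; the profile is a Nash equilibrium.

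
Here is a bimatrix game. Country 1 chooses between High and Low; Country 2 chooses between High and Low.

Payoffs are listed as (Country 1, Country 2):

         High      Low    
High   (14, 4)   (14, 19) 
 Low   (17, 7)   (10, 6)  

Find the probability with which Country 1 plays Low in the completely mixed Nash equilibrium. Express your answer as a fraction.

Let r be the probability that Country 1 plays High. In a completely mixed equilibrium, Country 2 must be indifferent between High and Low.
Country 2's expected payoff from High is 4r + 7(1−r); from Low it is 19r + 6(1−r).
Setting these equal: −3r + 7 = 13r + 6, so r = 1/16.
Therefore Country 1 plays Low with probability 1 − 1/16 = 15/16.

15/16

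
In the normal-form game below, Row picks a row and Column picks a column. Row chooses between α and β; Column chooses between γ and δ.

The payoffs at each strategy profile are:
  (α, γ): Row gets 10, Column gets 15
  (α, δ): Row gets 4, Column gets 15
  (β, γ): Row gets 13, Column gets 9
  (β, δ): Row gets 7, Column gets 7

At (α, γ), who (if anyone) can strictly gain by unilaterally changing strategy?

Row at (α, γ) earns 10; deviating to β yields 13 — a strict improvement.
Column earns 15; deviating to δ yields 15 — not better.
Only Row has a strictly profitable deviation.

Row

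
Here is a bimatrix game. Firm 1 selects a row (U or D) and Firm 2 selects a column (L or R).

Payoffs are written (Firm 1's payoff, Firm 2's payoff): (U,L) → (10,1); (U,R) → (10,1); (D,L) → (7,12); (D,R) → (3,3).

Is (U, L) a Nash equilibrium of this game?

Yes

At (U, L), Firm 1 earns 10; switching to D would give 7, so Firm 1 has no profitable deviation.
Firm 2 earns 1; switching to R would give 1, so Firm 2 has no profitable deviation.
Neither player can gain by a unilateral deviation, so this profile is a Nash equilibrium.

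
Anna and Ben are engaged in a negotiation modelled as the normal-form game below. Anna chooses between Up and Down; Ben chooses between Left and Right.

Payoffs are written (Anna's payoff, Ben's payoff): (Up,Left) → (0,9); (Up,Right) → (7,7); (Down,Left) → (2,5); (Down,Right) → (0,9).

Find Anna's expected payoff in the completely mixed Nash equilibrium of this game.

First find q, the probability Ben plays Left, from Anna's indifference between Up and Down: 7(1−q) = 2q, giving q = 7/9.
Since Anna is indifferent in equilibrium, Anna's expected payoff equals the payoff from either row against (7/9, 2/9). Using Up: 7(2/9) = 14/9.

14/9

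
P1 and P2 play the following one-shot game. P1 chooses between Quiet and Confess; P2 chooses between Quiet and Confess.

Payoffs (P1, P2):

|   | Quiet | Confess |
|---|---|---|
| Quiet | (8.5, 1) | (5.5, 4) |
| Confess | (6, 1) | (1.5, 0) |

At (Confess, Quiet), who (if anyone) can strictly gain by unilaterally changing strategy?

P1 at (Confess, Quiet) earns 6; deviating to Quiet yields 8.5 — a strict improvement.
P2 earns 1; deviating to Confess yields 0 — not better.
Only P1 has a strictly profitable deviation.

P1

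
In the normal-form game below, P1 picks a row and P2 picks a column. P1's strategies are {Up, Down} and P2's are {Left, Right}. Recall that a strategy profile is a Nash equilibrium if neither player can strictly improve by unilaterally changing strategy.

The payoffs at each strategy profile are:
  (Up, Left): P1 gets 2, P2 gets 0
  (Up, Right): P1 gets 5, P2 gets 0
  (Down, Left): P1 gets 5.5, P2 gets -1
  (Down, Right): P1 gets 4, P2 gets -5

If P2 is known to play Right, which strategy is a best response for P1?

Up

Against Right, P1 earns 5 from Up and 4 from Down.
So Up is the best response.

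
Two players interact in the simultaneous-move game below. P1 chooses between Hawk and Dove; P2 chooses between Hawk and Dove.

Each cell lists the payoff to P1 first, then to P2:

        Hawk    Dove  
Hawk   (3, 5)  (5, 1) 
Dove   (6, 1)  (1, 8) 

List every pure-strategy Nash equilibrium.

(Hawk, Hawk): P1 prefers Dove (6 > 3) — not an equilibrium.
(Hawk, Dove): P2 prefers Hawk (5 > 1) — not an equilibrium.
(Dove, Hawk): P2 prefers Dove (8 > 1) — not an equilibrium.
(Dove, Dove): P1 prefers Hawk (5 > 1) — not an equilibrium.

none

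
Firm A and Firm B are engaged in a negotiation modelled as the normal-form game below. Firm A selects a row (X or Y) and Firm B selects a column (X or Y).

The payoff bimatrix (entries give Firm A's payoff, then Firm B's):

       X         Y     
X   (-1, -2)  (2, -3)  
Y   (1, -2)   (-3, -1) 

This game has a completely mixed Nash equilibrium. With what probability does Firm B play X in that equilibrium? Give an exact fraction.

5/7

Let q be the probability that Firm B plays X. In a completely mixed equilibrium, Firm A must be indifferent between X and Y.
Firm A's expected payoff from X is −q + 2(1−q); from Y it is q − 3(1−q).
Setting these equal: −3q + 2 = 4q − 3, so q = 5/7.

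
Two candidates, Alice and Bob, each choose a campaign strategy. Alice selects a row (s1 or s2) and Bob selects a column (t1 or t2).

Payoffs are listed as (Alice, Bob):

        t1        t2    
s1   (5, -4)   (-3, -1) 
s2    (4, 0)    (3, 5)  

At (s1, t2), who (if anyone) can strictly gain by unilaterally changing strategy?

Alice

Alice at (s1, t2) earns -3; deviating to s2 yields 3 — a strict improvement.
Bob earns -1; deviating to t1 yields -4 — not better.
Only Alice has a strictly profitable deviation.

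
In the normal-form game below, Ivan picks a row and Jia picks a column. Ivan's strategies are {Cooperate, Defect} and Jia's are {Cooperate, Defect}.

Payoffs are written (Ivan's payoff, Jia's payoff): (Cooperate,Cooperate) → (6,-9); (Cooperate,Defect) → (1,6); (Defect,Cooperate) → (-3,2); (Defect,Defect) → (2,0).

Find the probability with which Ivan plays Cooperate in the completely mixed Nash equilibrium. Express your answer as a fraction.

Let p be the probability that Ivan plays Cooperate. In a completely mixed equilibrium, Jia must be indifferent between Cooperate and Defect.
Jia's expected payoff from Cooperate is −9p + 2(1−p); from Defect it is 6p.
Setting these equal: −11p + 2 = 6p, so p = 2/17.

2/17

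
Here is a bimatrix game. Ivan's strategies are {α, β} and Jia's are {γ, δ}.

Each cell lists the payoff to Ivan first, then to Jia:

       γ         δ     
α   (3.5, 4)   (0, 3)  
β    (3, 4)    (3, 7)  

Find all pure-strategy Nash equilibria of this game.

(α, γ): Ivan gets 3.5 ≥ 3 from β, and Jia gets 4 ≥ 3 from δ — Nash equilibrium.
(α, δ): Ivan prefers β (3 > 0); Jia prefers γ (4 > 3) — not an equilibrium.
(β, γ): Ivan prefers α (3.5 > 3); Jia prefers δ (7 > 4) — not an equilibrium.
(β, δ): Ivan gets 3 ≥ 0 from α, and Jia gets 7 ≥ 4 from γ — Nash equilibrium.

(α, γ) and (β, δ)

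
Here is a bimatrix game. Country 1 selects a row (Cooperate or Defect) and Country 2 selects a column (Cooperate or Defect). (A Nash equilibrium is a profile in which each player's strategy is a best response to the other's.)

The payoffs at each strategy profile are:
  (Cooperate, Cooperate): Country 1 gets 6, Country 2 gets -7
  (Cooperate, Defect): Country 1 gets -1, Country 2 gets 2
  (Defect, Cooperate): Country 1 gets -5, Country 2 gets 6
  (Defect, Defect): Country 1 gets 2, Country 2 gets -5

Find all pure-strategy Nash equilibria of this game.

(Cooperate, Cooperate): Country 2 prefers Defect (2 > -7) — not an equilibrium.
(Cooperate, Defect): Country 1 prefers Defect (2 > -1) — not an equilibrium.
(Defect, Cooperate): Country 1 prefers Cooperate (6 > -5) — not an equilibrium.
(Defect, Defect): Country 2 prefers Cooperate (6 > -5) — not an equilibrium.

none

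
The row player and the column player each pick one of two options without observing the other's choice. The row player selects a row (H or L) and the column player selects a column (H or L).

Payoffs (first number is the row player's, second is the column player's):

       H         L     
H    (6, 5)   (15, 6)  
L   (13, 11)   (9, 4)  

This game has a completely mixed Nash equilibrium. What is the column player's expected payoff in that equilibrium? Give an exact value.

First find p, the probability the row player plays H, from the column player's indifference between H and L: 5p + 11(1−p) = 6p + 4(1−p), giving p = 7/8.
Since the column player is indifferent in equilibrium, the column player's expected payoff equals the payoff from either column against (7/8, 1/8). Using H: 5(7/8) + 11(1/8) = 23/4.

23/4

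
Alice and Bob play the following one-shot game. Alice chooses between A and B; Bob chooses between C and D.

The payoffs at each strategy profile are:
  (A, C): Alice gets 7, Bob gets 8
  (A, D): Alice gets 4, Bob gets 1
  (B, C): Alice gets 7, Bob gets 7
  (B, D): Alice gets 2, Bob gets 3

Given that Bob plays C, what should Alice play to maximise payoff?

either — both A and B are best responses

Against C, Alice earns 7 from A and 7 from B.
So either strategy is a best response.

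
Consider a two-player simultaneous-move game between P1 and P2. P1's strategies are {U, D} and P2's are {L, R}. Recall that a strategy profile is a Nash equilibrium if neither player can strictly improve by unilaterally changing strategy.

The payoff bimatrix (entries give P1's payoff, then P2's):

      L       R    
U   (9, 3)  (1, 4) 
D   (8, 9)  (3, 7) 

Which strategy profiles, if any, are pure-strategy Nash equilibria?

none

(U, L): P2 prefers R (4 > 3) — not an equilibrium.
(U, R): P1 prefers D (3 > 1) — not an equilibrium.
(D, L): P1 prefers U (9 > 8) — not an equilibrium.
(D, R): P2 prefers L (9 > 7) — not an equilibrium.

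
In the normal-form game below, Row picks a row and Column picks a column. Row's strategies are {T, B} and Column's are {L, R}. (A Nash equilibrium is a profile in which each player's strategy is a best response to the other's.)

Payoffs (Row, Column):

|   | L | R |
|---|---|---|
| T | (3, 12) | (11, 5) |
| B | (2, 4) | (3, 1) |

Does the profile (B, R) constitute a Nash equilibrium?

No

At (B, R), Row earns 3; switching to T would give 11, so Row would deviate.
Column earns 1; switching to L would give 4, so Column would deviate.
Since at least one player can profitably deviate, this is not a Nash equilibrium.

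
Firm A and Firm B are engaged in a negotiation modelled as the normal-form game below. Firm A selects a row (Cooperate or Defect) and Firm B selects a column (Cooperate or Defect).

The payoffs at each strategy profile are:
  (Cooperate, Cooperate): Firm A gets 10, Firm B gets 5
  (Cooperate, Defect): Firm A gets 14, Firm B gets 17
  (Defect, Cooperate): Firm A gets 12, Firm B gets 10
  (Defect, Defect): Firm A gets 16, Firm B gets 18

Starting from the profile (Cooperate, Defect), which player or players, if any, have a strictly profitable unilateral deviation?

Firm A

Firm A at (Cooperate, Defect) earns 14; deviating to Defect yields 16 — a strict improvement.
Firm B earns 17; deviating to Cooperate yields 5 — not better.
Only Firm A has a strictly profitable deviation.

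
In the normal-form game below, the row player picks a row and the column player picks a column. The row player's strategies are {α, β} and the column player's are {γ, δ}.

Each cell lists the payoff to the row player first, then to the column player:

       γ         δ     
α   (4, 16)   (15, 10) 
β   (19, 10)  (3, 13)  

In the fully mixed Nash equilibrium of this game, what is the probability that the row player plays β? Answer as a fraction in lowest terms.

Let p be the probability that the row player plays α. In a completely mixed equilibrium, the column player must be indifferent between γ and δ.
The column player's expected payoff from γ is 16p + 10(1−p); from δ it is 10p + 13(1−p).
Setting these equal: 6p + 10 = −3p + 13, so p = 1/3.
Therefore the row player plays β with probability 1 − 1/3 = 2/3.

2/3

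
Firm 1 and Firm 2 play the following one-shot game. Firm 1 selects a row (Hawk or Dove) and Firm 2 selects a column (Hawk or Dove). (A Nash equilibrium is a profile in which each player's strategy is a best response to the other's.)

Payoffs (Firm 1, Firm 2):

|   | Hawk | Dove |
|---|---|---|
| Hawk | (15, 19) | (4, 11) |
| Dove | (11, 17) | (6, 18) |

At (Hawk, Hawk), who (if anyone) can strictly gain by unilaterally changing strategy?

Firm 1 at (Hawk, Hawk) earns 15; deviating to Dove yields 11 — not better.
Firm 2 earns 19; deviating to Dove yields 11 — not better.
Neither player can strictly improve; the profile is a Nash equilibrium.

Neither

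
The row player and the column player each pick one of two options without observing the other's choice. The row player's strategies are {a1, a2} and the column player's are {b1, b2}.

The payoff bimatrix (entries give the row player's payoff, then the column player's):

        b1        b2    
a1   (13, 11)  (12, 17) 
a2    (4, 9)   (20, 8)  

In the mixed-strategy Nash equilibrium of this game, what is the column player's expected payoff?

65/7

First find p, the probability the row player plays a1, from the column player's indifference between b1 and b2: 11p + 9(1−p) = 17p + 8(1−p), giving p = 1/7.
Since the column player is indifferent in equilibrium, the column player's expected payoff equals the payoff from either column against (1/7, 6/7). Using b1: 11(1/7) + 9(6/7) = 65/7.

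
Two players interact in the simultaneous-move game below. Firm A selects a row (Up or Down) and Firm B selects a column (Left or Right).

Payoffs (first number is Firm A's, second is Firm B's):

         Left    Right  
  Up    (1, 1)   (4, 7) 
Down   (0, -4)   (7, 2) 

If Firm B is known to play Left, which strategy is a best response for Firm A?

Up

Against Left, Firm A earns 1 from Up and 0 from Down.
So Up is the best response.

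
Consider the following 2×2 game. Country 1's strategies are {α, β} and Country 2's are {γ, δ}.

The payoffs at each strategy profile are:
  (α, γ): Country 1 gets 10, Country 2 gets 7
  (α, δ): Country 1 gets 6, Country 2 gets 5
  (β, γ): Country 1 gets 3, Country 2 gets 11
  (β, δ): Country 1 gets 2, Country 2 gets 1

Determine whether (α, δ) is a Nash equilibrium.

At (α, δ), Country 1 earns 6; switching to β would give 2, so Country 1 has no profitable deviation.
Country 2 earns 5; switching to γ would give 7, so Country 2 would deviate.
Since at least one player can profitably deviate, this is not a Nash equilibrium.

No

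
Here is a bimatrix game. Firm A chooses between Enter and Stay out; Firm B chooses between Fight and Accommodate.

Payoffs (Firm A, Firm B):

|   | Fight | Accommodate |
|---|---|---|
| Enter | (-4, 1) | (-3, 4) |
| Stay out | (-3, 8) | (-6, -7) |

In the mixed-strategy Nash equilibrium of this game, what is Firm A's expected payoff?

First find y, the probability Firm B plays Fight, from Firm A's indifference between Enter and Stay out: −4y − 3(1−y) = −3y − 6(1−y), giving y = 3/4.
Since Firm A is indifferent in equilibrium, Firm A's expected payoff equals the payoff from either row against (3/4, 1/4). Using Enter: −4(3/4) − 3(1/4) = -15/4.

-15/4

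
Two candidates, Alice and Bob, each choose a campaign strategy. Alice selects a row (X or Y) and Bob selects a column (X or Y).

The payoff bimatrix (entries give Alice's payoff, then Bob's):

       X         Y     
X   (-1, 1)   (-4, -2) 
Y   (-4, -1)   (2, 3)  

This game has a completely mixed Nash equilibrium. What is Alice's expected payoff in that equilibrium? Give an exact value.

-2

First find q, the probability Bob plays X, from Alice's indifference between X and Y: −q − 4(1−q) = −4q + 2(1−q), giving q = 2/3.
Since Alice is indifferent in equilibrium, Alice's expected payoff equals the payoff from either row against (2/3, 1/3). Using X: −(2/3) − 4(1/3) = -2.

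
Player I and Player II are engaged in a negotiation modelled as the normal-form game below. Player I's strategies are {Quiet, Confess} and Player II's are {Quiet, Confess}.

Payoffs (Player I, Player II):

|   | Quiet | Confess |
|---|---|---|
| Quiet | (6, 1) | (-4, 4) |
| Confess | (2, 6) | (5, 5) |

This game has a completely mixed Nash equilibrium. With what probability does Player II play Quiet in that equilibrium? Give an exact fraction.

Let c be the probability that Player II plays Quiet. In a completely mixed equilibrium, Player I must be indifferent between Quiet and Confess.
Player I's expected payoff from Quiet is 6c − 4(1−c); from Confess it is 2c + 5(1−c).
Setting these equal: 10c − 4 = −3c + 5, so c = 9/13.

9/13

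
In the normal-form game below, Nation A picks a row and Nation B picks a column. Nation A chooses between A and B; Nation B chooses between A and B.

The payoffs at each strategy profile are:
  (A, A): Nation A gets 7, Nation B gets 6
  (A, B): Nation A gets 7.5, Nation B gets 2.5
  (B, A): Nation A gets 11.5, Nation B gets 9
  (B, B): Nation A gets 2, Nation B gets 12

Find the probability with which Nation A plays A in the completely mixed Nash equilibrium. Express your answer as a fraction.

6/13

Let r be the probability that Nation A plays A. In a completely mixed equilibrium, Nation B must be indifferent between A and B.
Nation B's expected payoff from A is 6r + 9(1−r); from B it is 2.5r + 12(1−r).
Setting these equal: −3r + 9 = −9.5r + 12, so r = 6/13.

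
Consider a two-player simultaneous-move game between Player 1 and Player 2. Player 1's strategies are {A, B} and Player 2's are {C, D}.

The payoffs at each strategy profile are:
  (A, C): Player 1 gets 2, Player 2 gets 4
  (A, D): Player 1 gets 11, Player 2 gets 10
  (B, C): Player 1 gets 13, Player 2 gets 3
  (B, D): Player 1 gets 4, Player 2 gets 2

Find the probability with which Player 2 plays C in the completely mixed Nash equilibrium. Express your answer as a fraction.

7/18

Let c be the probability that Player 2 plays C. In a completely mixed equilibrium, Player 1 must be indifferent between A and B.
Player 1's expected payoff from A is 2c + 11(1−c); from B it is 13c + 4(1−c).
Setting these equal: −9c + 11 = 9c + 4, so c = 7/18.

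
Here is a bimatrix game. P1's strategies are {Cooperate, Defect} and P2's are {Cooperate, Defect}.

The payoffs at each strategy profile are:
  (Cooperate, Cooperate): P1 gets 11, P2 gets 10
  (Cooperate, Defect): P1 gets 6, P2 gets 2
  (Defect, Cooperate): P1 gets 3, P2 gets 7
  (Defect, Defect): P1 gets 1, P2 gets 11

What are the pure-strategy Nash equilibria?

(Cooperate, Cooperate)

(Cooperate, Cooperate): P1 gets 11 ≥ 3 from Defect, and P2 gets 10 ≥ 2 from Defect — Nash equilibrium.
(Cooperate, Defect): P2 prefers Cooperate (10 > 2) — not an equilibrium.
(Defect, Cooperate): P1 prefers Cooperate (11 > 3); P2 prefers Defect (11 > 7) — not an equilibrium.
(Defect, Defect): P1 prefers Cooperate (6 > 1) — not an equilibrium.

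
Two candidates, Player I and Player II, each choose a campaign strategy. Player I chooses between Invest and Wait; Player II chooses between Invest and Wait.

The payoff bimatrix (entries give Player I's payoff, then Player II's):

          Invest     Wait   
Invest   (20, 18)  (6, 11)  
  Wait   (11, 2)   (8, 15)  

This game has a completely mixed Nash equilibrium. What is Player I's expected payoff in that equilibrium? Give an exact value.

First find y, the probability Player II plays Invest, from Player I's indifference between Invest and Wait: 20y + 6(1−y) = 11y + 8(1−y), giving y = 2/11.
Since Player I is indifferent in equilibrium, Player I's expected payoff equals the payoff from either row against (2/11, 9/11). Using Invest: 20(2/11) + 6(9/11) = 94/11.

94/11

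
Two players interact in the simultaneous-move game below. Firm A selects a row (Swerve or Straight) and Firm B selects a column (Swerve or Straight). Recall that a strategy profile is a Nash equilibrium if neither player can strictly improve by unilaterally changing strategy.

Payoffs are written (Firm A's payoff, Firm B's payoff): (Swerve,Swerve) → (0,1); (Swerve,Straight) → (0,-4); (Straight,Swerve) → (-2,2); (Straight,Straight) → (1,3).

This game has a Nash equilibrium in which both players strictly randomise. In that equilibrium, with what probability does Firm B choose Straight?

2/3

Let q be the probability that Firm B plays Swerve. In a completely mixed equilibrium, Firm A must be indifferent between Swerve and Straight.
Firm A's expected payoff from Swerve is 0; from Straight it is −2q + (1−q).
Setting these equal: 0 = −3q + 1, so q = 1/3.
Therefore Firm B plays Straight with probability 1 − 1/3 = 2/3.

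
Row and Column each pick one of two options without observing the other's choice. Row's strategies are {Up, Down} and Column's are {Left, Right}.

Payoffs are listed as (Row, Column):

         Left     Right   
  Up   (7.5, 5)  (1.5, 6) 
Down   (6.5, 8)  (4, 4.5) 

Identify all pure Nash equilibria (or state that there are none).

(Up, Left): Column prefers Right (6 > 5) — not an equilibrium.
(Up, Right): Row prefers Down (4 > 1.5) — not an equilibrium.
(Down, Left): Row prefers Up (7.5 > 6.5) — not an equilibrium.
(Down, Right): Column prefers Left (8 > 4.5) — not an equilibrium.

none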